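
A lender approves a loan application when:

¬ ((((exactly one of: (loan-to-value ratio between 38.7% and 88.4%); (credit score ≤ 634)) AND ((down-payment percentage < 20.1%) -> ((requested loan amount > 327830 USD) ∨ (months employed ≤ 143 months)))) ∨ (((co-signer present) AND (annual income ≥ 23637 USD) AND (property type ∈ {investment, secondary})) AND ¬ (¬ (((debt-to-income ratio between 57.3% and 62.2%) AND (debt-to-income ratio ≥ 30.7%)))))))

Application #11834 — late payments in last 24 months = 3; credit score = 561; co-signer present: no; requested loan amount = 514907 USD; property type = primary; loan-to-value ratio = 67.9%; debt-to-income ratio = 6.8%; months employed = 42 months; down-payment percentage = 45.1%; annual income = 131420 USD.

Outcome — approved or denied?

Atomic conditions:
  loan-to-value ratio between 38.7% and 88.4%: 67.9 in [38.7, 88.4] is true
  credit score ≤ 634: 561 ≤ 634 is true
  down-payment percentage < 20.1%: 45.1 < 20.1 is false
  requested loan amount > 327830 USD: 514907 > 327830 is true
  months employed ≤ 143 months: 42 ≤ 143 is true
  co-signer present: no → false
  annual income ≥ 23637 USD: 131420 ≥ 23637 is true
  property type ∈ {investment, secondary}: primary is not in the set → false
  debt-to-income ratio between 57.3% and 62.2%: 6.8 in [57.3, 62.2] is false
  debt-to-income ratio ≥ 30.7%: 6.8 ≥ 30.7 is false
Combine:
[1.1.1] exactly-one(true, true) = false
[1.1.2.2] true OR true = true
[1.1.2] false → true (antecedent false ⇒ implication holds) = true
[1.1] false AND true = false
[1.2.1] false AND true AND false = false
[1.2.2.1.1] false AND false = false
[1.2.2.1] NOT false = true
[1.2.2] NOT true = false
[1.2] false AND false = false
[1] false OR false = false
[root] NOT false = true
Overall: true → approved

Approved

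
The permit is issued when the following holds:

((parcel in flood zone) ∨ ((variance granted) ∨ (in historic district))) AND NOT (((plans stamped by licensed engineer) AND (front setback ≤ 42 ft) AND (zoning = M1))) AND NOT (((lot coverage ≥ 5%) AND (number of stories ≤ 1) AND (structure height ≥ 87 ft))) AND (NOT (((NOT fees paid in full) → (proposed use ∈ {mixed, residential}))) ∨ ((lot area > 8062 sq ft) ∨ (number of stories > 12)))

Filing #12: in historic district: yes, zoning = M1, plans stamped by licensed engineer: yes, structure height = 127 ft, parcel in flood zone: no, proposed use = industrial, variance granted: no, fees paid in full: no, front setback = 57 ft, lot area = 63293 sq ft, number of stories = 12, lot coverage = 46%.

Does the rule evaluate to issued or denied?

Atomic conditions:
  parcel in flood zone: no → false
  variance granted: no → false
  in historic district: yes → true
  plans stamped by licensed engineer: yes → true
  front setback ≤ 42 ft: 57 ≤ 42 is false
  zoning = M1: M1 == M1 is true
  lot coverage ≥ 5%: 46 ≥ 5 is true
  number of stories ≤ 1: 12 ≤ 1 is false
  structure height ≥ 87 ft: 127 ≥ 87 is true
  NOT fees paid in full: no → true
  proposed use ∈ {mixed, residential}: industrial is not in the set → false
  lot area > 8062 sq ft: 63293 > 8062 is true
  number of stories > 12: 12 > 12 is false
Combine:
[1.2] false OR true = true
[1] false OR true = true
[2.1] true AND false AND true = false
[2] NOT false = true
[3.1] true AND false AND true = false
[3] NOT false = true
[4.1.1] true → false = false
[4.1] NOT false = true
[4.2] true OR false = true
[4] true OR true = true
[root] true AND true AND true AND true = true
Overall: true → issued

Issued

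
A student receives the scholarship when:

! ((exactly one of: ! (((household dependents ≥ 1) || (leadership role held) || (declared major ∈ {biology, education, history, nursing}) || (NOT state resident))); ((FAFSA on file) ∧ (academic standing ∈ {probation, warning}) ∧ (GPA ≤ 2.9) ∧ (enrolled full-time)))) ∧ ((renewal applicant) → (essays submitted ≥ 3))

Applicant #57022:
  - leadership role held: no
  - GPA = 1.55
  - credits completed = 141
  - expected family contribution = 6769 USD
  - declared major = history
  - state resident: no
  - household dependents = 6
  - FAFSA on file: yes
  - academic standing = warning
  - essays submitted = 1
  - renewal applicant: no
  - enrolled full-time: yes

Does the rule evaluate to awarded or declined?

Declined

Atomic conditions:
  household dependents ≥ 1: 6 ≥ 1 is true
  leadership role held: no → false
  declared major ∈ {biology, education, history, nursing}: history is in the set → true
  NOT state resident: no → true
  FAFSA on file: yes → true
  academic standing ∈ {probation, warning}: warning is in the set → true
  GPA ≤ 2.9: 1.55 ≤ 2.9 is true
  enrolled full-time: yes → true
  renewal applicant: no → false
  essays submitted ≥ 3: 1 ≥ 3 is false
Combine:
[1.1.1.1] true OR false OR true OR true = true
[1.1.1] NOT true = false
[1.1.2] true AND true AND true AND true = true
[1.1] exactly-one(false, true) = true
[1] NOT true = false
[2] false → false (antecedent false ⇒ implication holds) = true
[root] false AND true = false
Overall: false → declined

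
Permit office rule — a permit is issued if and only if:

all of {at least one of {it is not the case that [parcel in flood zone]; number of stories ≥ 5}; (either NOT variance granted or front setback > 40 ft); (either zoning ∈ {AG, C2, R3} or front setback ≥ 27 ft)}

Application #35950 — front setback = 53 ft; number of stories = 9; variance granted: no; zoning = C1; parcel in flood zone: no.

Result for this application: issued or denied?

Issued

Atomic conditions:
  parcel in flood zone: no → false
  number of stories ≥ 5: 9 ≥ 5 is true
  NOT variance granted: no → true
  front setback > 40 ft: 53 > 40 is true
  zoning ∈ {AG, C2, R3}: C1 is not in the set → false
  front setback ≥ 27 ft: 53 ≥ 27 is true
Combine:
[1.1] NOT false = true
[1] true OR true = true
[2] true OR true = true
[3] false OR true = true
[root] true AND true AND true = true
Overall: true → issued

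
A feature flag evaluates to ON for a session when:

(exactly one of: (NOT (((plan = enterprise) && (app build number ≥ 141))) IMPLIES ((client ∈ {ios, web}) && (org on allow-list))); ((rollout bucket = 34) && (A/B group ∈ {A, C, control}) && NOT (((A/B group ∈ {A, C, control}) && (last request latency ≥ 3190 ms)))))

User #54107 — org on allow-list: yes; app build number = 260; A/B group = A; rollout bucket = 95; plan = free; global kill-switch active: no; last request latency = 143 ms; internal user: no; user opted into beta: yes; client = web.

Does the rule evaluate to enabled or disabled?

Enabled

Atomic conditions:
  plan = enterprise: free == enterprise is false
  app build number ≥ 141: 260 ≥ 141 is true
  client ∈ {ios, web}: web is in the set → true
  org on allow-list: yes → true
  rollout bucket = 34: 95 == 34 is false
  A/B group ∈ {A, C, control}: A is in the set → true
  last request latency ≥ 3190 ms: 143 ≥ 3190 is false
Combine:
[1.1.1] false AND true = false
[1.1] NOT false = true
[1.2] true AND true = true
[1] true → true = true
[2.3.1] true AND false = false
[2.3] NOT false = true
[2] false AND true AND true = false
[root] exactly-one(true, false) = true
Overall: true → enabled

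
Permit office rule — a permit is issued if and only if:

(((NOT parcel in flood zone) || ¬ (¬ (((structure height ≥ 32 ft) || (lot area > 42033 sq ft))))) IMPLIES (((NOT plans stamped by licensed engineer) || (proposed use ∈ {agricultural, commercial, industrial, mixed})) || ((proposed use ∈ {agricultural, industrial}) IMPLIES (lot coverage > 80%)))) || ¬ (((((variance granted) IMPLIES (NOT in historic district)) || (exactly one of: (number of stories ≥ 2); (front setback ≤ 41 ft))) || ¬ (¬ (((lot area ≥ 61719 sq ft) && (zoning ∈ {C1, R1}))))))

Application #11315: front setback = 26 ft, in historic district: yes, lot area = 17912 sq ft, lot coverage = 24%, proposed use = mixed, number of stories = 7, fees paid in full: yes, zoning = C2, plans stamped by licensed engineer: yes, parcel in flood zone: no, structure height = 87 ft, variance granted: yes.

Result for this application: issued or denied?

Issued

Atomic conditions:
  NOT parcel in flood zone: no → true
  structure height ≥ 32 ft: 87 ≥ 32 is true
  lot area > 42033 sq ft: 17912 > 42033 is false
  NOT plans stamped by licensed engineer: yes → false
  proposed use ∈ {agricultural, commercial, industrial, mixed}: mixed is in the set → true
  proposed use ∈ {agricultural, industrial}: mixed is not in the set → false
  lot coverage > 80%: 24 > 80 is false
  variance granted: yes → true
  NOT in historic district: yes → false
  number of stories ≥ 2: 7 ≥ 2 is true
  front setback ≤ 41 ft: 26 ≤ 41 is true
  lot area ≥ 61719 sq ft: 17912 ≥ 61719 is false
  zoning ∈ {C1, R1}: C2 is not in the set → false
Combine:
[1.1.2.1.1] true OR false = true
[1.1.2.1] NOT true = false
[1.1.2] NOT false = true
[1.1] true OR true = true
[1.2.1] false OR true = true
[1.2.2] false → false (antecedent false ⇒ implication holds) = true
[1.2] true OR true = true
[1] true → true = true
[2.1.1.1] true → false = false
[2.1.1.2] exactly-one(true, true) = false
[2.1.1] false OR false = false
[2.1.2.1.1] false AND false = false
[2.1.2.1] NOT false = true
[2.1.2] NOT true = false
[2.1] false OR false = false
[2] NOT false = true
[root] true OR true = true
Overall: true → issued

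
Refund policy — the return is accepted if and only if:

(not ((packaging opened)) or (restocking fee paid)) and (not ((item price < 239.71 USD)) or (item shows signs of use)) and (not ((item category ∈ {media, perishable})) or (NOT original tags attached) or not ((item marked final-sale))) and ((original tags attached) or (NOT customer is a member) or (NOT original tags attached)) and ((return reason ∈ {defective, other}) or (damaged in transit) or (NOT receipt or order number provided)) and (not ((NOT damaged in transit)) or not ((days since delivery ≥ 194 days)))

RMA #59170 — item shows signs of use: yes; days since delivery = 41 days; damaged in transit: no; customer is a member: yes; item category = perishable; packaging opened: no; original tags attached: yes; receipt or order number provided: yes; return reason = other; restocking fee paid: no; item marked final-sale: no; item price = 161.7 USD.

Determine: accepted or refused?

Atomic conditions:
  packaging opened: no → false
  restocking fee paid: no → false
  item price < 239.71 USD: 161.7 < 239.71 is true
  item shows signs of use: yes → true
  item category ∈ {media, perishable}: perishable is in the set → true
  NOT original tags attached: yes → false
  item marked final-sale: no → false
  original tags attached: yes → true
  NOT customer is a member: yes → false
  return reason ∈ {defective, other}: other is in the set → true
  damaged in transit: no → false
  NOT receipt or order number provided: yes → false
  NOT damaged in transit: no → true
  days since delivery ≥ 194 days: 41 ≥ 194 is false
Combine:
[1.1] NOT false = true
[1] true OR false = true
[2.1] NOT true = false
[2] false OR true = true
[3.1] NOT true = false
[3.3] NOT false = true
[3] false OR false OR true = true
[4] true OR false OR false = true
[5] true OR false OR false = true
[6.1] NOT true = false
[6.2] NOT false = true
[6] false OR true = true
[root] true AND true AND true AND true AND true AND true = true
Overall: true → accepted

Accepted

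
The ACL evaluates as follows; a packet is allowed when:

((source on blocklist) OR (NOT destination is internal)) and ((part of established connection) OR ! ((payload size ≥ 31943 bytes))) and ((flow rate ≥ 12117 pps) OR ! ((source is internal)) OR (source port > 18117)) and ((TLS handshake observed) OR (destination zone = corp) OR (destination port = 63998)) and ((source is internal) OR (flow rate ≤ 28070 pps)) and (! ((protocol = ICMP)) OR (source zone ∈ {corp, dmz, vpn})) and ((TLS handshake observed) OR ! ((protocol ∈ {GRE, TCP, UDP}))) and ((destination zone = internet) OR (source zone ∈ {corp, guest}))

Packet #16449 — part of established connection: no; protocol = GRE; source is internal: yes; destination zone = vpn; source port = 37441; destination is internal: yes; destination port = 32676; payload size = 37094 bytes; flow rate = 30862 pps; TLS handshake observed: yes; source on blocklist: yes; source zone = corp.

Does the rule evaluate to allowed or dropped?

Dropped

Atomic conditions:
  source on blocklist: yes → true
  NOT destination is internal: yes → false
  part of established connection: no → false
  payload size ≥ 31943 bytes: 37094 ≥ 31943 is true
  flow rate ≥ 12117 pps: 30862 ≥ 12117 is true
  source is internal: yes → true
  source port > 18117: 37441 > 18117 is true
  TLS handshake observed: yes → true
  destination zone = corp: vpn == corp is false
  destination port = 63998: 32676 == 63998 is false
  flow rate ≤ 28070 pps: 30862 ≤ 28070 is false
  protocol = ICMP: GRE == ICMP is false
  source zone ∈ {corp, dmz, vpn}: corp is in the set → true
  protocol ∈ {GRE, TCP, UDP}: GRE is in the set → true
  destination zone = internet: vpn == internet is false
  source zone ∈ {corp, guest}: corp is in the set → true
Combine:
[1] true OR false = true
[2.2] NOT true = false
[2] false OR false = false
[3.2] NOT true = false
[3] true OR false OR true = true
[4] true OR false OR false = true
[5] true OR false = true
[6.1] NOT false = true
[6] true OR true = true
[7.2] NOT true = false
[7] true OR false = true
[8] false OR true = true
[root] true AND false AND true AND true AND true AND true AND true AND true = false
Overall: false → dropped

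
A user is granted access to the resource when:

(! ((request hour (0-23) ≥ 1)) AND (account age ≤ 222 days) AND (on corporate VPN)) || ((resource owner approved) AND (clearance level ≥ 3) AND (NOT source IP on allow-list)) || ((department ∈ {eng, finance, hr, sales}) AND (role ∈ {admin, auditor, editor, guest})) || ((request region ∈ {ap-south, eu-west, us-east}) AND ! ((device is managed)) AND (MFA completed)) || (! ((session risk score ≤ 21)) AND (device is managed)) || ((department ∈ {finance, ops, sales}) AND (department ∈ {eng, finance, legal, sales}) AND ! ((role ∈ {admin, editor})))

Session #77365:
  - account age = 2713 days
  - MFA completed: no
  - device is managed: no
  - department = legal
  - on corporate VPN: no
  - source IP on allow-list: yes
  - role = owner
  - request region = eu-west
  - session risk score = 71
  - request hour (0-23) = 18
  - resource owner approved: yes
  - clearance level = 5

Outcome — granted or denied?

Atomic conditions:
  request hour (0-23) ≥ 1: 18 ≥ 1 is true
  account age ≤ 222 days: 2713 ≤ 222 is false
  on corporate VPN: no → false
  resource owner approved: yes → true
  clearance level ≥ 3: 5 ≥ 3 is true
  NOT source IP on allow-list: yes → false
  department ∈ {eng, finance, hr, sales}: legal is not in the set → false
  role ∈ {admin, auditor, editor, guest}: owner is not in the set → false
  request region ∈ {ap-south, eu-west, us-east}: eu-west is in the set → true
  device is managed: no → false
  MFA completed: no → false
  session risk score ≤ 21: 71 ≤ 21 is false
  department ∈ {finance, ops, sales}: legal is not in the set → false
  department ∈ {eng, finance, legal, sales}: legal is in the set → true
  role ∈ {admin, editor}: owner is not in the set → false
Combine:
[1.1] NOT true = false
[1] false AND false AND false = false
[2] true AND true AND false = false
[3] false AND false = false
[4.2] NOT false = true
[4] true AND true AND false = false
[5.1] NOT false = true
[5] true AND false = false
[6.3] NOT false = true
[6] false AND true AND true = false
[root] false OR false OR false OR false OR false OR false = false
Overall: false → denied

Denied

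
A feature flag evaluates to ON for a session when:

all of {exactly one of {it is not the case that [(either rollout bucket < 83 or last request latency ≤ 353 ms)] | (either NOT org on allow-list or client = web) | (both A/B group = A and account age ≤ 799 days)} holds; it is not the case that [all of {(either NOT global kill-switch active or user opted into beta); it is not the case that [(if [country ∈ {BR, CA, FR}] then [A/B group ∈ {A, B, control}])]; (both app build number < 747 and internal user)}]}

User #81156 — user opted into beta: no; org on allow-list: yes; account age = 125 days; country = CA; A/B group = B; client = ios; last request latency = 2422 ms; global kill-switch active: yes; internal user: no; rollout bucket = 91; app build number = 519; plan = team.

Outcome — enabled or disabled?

Atomic conditions:
  rollout bucket < 83: 91 < 83 is false
  last request latency ≤ 353 ms: 2422 ≤ 353 is false
  NOT org on allow-list: yes → false
  client = web: ios == web is false
  A/B group = A: B == A is false
  account age ≤ 799 days: 125 ≤ 799 is true
  NOT global kill-switch active: yes → false
  user opted into beta: no → false
  country ∈ {BR, CA, FR}: CA is in the set → true
  A/B group ∈ {A, B, control}: B is in the set → true
  app build number < 747: 519 < 747 is true
  internal user: no → false
Combine:
[1.1.1] false OR false = false
[1.1] NOT false = true
[1.2] false OR false = false
[1.3] false AND true = false
[1] exactly-one(true, false, false) = true
[2.1.1] false OR false = false
[2.1.2.1] true → true = true
[2.1.2] NOT true = false
[2.1.3] true AND false = false
[2.1] false AND false AND false = false
[2] NOT false = true
[root] true AND true = true
Overall: true → enabled

Enabled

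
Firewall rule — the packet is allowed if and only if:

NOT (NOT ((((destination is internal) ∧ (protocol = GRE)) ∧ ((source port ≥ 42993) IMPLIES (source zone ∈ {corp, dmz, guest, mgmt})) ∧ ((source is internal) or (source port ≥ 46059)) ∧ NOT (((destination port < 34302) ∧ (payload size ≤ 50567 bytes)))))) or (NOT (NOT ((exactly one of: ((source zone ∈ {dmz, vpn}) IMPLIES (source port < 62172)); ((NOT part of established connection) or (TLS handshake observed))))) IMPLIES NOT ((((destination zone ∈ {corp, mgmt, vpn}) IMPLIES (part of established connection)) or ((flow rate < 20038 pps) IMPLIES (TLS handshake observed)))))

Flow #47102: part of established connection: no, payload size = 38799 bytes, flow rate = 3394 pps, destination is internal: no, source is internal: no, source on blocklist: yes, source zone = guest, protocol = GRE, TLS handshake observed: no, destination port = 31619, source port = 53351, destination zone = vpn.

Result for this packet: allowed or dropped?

Allowed

Atomic conditions:
  destination is internal: no → false
  protocol = GRE: GRE == GRE is true
  source port ≥ 42993: 53351 ≥ 42993 is true
  source zone ∈ {corp, dmz, guest, mgmt}: guest is in the set → true
  source is internal: no → false
  source port ≥ 46059: 53351 ≥ 46059 is true
  destination port < 34302: 31619 < 34302 is true
  payload size ≤ 50567 bytes: 38799 ≤ 50567 is true
  source zone ∈ {dmz, vpn}: guest is not in the set → false
  source port < 62172: 53351 < 62172 is true
  NOT part of established connection: no → true
  TLS handshake observed: no → false
  destination zone ∈ {corp, mgmt, vpn}: vpn is in the set → true
  part of established connection: no → false
  flow rate < 20038 pps: 3394 < 20038 is true
Combine:
[1.1.1.1] false AND true = false
[1.1.1.2] true → true = true
[1.1.1.3] false OR true = true
[1.1.1.4.1] true AND true = true
[1.1.1.4] NOT true = false
[1.1.1] false AND true AND true AND false = false
[1.1] NOT false = true
[1] NOT true = false
[2.1.1.1.1] false → true (antecedent false ⇒ implication holds) = true
[2.1.1.1.2] true OR false = true
[2.1.1.1] exactly-one(true, true) = false
[2.1.1] NOT false = true
[2.1] NOT true = false
[2.2.1.1] true → false = false
[2.2.1.2] true → false = false
[2.2.1] false OR false = false
[2.2] NOT false = true
[2] false → true (antecedent false ⇒ implication holds) = true
[root] false OR true = true
Overall: true → allowed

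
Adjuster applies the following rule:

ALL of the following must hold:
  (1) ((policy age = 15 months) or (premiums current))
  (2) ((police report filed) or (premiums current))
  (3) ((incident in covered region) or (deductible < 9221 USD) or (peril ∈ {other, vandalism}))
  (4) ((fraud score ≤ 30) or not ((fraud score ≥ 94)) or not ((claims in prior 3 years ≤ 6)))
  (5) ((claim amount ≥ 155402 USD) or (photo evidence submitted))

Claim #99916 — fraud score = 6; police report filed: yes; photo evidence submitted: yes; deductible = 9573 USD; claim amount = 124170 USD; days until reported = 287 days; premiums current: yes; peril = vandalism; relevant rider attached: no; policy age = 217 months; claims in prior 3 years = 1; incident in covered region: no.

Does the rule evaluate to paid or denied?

Atomic conditions:
  policy age = 15 months: 217 == 15 is false
  premiums current: yes → true
  police report filed: yes → true
  incident in covered region: no → false
  deductible < 9221 USD: 9573 < 9221 is false
  peril ∈ {other, vandalism}: vandalism is in the set → true
  fraud score ≤ 30: 6 ≤ 30 is true
  fraud score ≥ 94: 6 ≥ 94 is false
  claims in prior 3 years ≤ 6: 1 ≤ 6 is true
  claim amount ≥ 155402 USD: 124170 ≥ 155402 is false
  photo evidence submitted: yes → true
Combine:
[1] false OR true = true
[2] true OR true = true
[3] false OR false OR true = true
[4.2] NOT false = true
[4.3] NOT true = false
[4] true OR true OR false = true
[5] false OR true = true
[root] true AND true AND true AND true AND true = true
Overall: true → paid

Paid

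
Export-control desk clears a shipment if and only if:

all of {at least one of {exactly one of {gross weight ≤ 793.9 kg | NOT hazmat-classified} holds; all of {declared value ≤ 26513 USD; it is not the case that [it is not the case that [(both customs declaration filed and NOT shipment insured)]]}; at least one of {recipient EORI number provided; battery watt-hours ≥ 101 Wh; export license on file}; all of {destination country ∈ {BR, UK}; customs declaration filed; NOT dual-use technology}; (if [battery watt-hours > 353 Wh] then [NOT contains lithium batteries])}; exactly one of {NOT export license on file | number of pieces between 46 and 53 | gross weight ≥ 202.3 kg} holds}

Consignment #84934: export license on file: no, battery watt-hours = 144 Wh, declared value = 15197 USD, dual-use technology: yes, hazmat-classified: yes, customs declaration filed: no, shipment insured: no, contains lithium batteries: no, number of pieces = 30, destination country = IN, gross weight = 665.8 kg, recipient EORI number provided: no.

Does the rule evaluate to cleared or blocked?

Blocked

Atomic conditions:
  gross weight ≤ 793.9 kg: 665.8 ≤ 793.9 is true
  NOT hazmat-classified: yes → false
  declared value ≤ 26513 USD: 15197 ≤ 26513 is true
  customs declaration filed: no → false
  NOT shipment insured: no → true
  recipient EORI number provided: no → false
  battery watt-hours ≥ 101 Wh: 144 ≥ 101 is true
  export license on file: no → false
  destination country ∈ {BR, UK}: IN is not in the set → false
  NOT dual-use technology: yes → false
  battery watt-hours > 353 Wh: 144 > 353 is false
  NOT contains lithium batteries: no → true
  NOT export license on file: no → true
  number of pieces between 46 and 53: 30 in [46, 53] is false
  gross weight ≥ 202.3 kg: 665.8 ≥ 202.3 is true
Combine:
[1.1] exactly-one(true, false) = true
[1.2.2.1.1] false AND true = false
[1.2.2.1] NOT false = true
[1.2.2] NOT true = false
[1.2] true AND false = false
[1.3] false OR true OR false = true
[1.4] false AND false AND false = false
[1.5] false → true (antecedent false ⇒ implication holds) = true
[1] true OR false OR true OR false OR true = true
[2] exactly-one(true, false, true) = false
[root] true AND false = false
Overall: false → blocked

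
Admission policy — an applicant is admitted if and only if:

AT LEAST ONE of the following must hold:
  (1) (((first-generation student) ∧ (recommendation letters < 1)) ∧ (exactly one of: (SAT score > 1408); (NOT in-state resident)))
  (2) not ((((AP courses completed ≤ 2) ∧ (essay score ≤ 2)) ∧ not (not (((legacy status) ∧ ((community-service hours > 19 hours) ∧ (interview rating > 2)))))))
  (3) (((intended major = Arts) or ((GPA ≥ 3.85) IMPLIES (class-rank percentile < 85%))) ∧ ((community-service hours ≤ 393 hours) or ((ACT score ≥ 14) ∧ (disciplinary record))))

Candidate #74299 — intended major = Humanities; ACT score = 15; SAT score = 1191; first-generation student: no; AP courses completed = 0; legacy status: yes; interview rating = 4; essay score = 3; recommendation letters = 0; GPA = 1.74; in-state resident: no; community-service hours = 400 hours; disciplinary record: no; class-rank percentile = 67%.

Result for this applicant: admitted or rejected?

Admitted

Atomic conditions:
  first-generation student: no → false
  recommendation letters < 1: 0 < 1 is true
  SAT score > 1408: 1191 > 1408 is false
  NOT in-state resident: no → true
  AP courses completed ≤ 2: 0 ≤ 2 is true
  essay score ≤ 2: 3 ≤ 2 is false
  legacy status: yes → true
  community-service hours > 19 hours: 400 > 19 is true
  interview rating > 2: 4 > 2 is true
  intended major = Arts: Humanities == Arts is false
  GPA ≥ 3.85: 1.74 ≥ 3.85 is false
  class-rank percentile < 85%: 67 < 85 is true
  community-service hours ≤ 393 hours: 400 ≤ 393 is false
  ACT score ≥ 14: 15 ≥ 14 is true
  disciplinary record: no → false
Combine:
[1.1] false AND true = false
[1.2] exactly-one(false, true) = true
[1] false AND true = false
[2.1.1] true AND false = false
[2.1.2.1.1.2] true AND true = true
[2.1.2.1.1] true AND true = true
[2.1.2.1] NOT true = false
[2.1.2] NOT false = true
[2.1] false AND true = false
[2] NOT false = true
[3.1.2] false → true (antecedent false ⇒ implication holds) = true
[3.1] false OR true = true
[3.2.2] true AND false = false
[3.2] false OR false = false
[3] true AND false = false
[root] false OR true OR false = true
Overall: true → admitted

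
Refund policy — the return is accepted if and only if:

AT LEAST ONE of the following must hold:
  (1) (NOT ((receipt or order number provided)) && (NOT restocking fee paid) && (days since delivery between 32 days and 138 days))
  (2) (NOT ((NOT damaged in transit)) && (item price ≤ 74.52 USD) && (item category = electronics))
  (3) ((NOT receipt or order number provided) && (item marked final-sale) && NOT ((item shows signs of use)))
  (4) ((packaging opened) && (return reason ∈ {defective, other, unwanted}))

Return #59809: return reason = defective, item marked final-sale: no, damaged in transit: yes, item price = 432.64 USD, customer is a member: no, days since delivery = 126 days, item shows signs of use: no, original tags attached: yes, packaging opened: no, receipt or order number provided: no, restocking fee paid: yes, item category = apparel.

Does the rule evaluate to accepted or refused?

Refused

Atomic conditions:
  receipt or order number provided: no → false
  NOT restocking fee paid: yes → false
  days since delivery between 32 days and 138 days: 126 in [32, 138] is true
  NOT damaged in transit: yes → false
  item price ≤ 74.52 USD: 432.64 ≤ 74.52 is false
  item category = electronics: apparel == electronics is false
  NOT receipt or order number provided: no → true
  item marked final-sale: no → false
  item shows signs of use: no → false
  packaging opened: no → false
  return reason ∈ {defective, other, unwanted}: defective is in the set → true
Combine:
[1.1] NOT false = true
[1] true AND false AND true = false
[2.1] NOT false = true
[2] true AND false AND false = false
[3.3] NOT false = true
[3] true AND false AND true = false
[4] false AND true = false
[root] false OR false OR false OR false = false
Overall: false → refused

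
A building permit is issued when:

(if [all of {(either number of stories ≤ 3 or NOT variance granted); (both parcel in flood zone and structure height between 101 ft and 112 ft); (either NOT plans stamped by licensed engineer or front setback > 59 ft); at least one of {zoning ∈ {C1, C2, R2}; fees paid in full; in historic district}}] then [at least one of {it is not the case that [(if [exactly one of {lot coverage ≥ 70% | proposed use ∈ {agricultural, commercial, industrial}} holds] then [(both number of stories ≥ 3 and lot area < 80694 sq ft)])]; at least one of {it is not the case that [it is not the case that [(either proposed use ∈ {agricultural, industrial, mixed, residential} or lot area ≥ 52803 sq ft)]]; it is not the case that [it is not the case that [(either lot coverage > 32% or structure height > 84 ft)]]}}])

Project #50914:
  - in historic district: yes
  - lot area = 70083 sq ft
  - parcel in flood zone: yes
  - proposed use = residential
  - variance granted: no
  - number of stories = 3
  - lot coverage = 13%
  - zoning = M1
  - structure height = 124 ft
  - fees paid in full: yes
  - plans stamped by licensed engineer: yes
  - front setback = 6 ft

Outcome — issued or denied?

Issued

Atomic conditions:
  number of stories ≤ 3: 3 ≤ 3 is true
  NOT variance granted: no → true
  parcel in flood zone: yes → true
  structure height between 101 ft and 112 ft: 124 in [101, 112] is false
  NOT plans stamped by licensed engineer: yes → false
  front setback > 59 ft: 6 > 59 is false
  zoning ∈ {C1, C2, R2}: M1 is not in the set → false
  fees paid in full: yes → true
  in historic district: yes → true
  lot coverage ≥ 70%: 13 ≥ 70 is false
  proposed use ∈ {agricultural, commercial, industrial}: residential is not in the set → false
  number of stories ≥ 3: 3 ≥ 3 is true
  lot area < 80694 sq ft: 70083 < 80694 is true
  proposed use ∈ {agricultural, industrial, mixed, residential}: residential is in the set → true
  lot area ≥ 52803 sq ft: 70083 ≥ 52803 is true
  lot coverage > 32%: 13 > 32 is false
  structure height > 84 ft: 124 > 84 is true
Combine:
[1.1] true OR true = true
[1.2] true AND false = false
[1.3] false OR false = false
[1.4] false OR true OR true = true
[1] true AND false AND false AND true = false
[2.1.1.1] exactly-one(false, false) = false
[2.1.1.2] true AND true = true
[2.1.1] false → true (antecedent false ⇒ implication holds) = true
[2.1] NOT true = false
[2.2.1.1.1] true OR true = true
[2.2.1.1] NOT true = false
[2.2.1] NOT false = true
[2.2.2.1.1] false OR true = true
[2.2.2.1] NOT true = false
[2.2.2] NOT false = true
[2.2] true OR true = true
[2] false OR true = true
[root] false → true (antecedent false ⇒ implication holds) = true
Overall: true → issued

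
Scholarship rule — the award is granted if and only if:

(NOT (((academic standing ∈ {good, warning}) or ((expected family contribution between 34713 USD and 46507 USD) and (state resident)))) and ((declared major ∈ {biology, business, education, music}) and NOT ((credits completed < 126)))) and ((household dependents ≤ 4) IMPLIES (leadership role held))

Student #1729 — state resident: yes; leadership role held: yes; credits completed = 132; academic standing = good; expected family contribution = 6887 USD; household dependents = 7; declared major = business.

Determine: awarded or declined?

Declined

Atomic conditions:
  academic standing ∈ {good, warning}: good is in the set → true
  expected family contribution between 34713 USD and 46507 USD: 6887 in [34713, 46507] is false
  state resident: yes → true
  declared major ∈ {biology, business, education, music}: business is in the set → true
  credits completed < 126: 132 < 126 is false
  household dependents ≤ 4: 7 ≤ 4 is false
  leadership role held: yes → true
Combine:
[1.1.1.2] false AND true = false
[1.1.1] true OR false = true
[1.1] NOT true = false
[1.2.2] NOT false = true
[1.2] true AND true = true
[1] false AND true = false
[2] false → true (antecedent false ⇒ implication holds) = true
[root] false AND true = false
Overall: false → declined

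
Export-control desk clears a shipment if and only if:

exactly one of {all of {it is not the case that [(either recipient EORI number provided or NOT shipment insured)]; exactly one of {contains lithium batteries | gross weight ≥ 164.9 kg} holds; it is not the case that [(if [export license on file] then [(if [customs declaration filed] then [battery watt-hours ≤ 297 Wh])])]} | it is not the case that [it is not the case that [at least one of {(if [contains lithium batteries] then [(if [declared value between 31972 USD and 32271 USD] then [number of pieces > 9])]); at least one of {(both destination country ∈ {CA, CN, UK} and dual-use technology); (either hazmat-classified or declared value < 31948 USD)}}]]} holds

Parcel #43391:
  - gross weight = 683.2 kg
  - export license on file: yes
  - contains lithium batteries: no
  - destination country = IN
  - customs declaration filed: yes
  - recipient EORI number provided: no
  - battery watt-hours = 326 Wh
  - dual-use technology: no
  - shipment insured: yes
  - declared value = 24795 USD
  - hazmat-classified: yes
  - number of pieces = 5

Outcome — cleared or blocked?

Atomic conditions:
  recipient EORI number provided: no → false
  NOT shipment insured: yes → false
  contains lithium batteries: no → false
  gross weight ≥ 164.9 kg: 683.2 ≥ 164.9 is true
  export license on file: yes → true
  customs declaration filed: yes → true
  battery watt-hours ≤ 297 Wh: 326 ≤ 297 is false
  declared value between 31972 USD and 32271 USD: 24795 in [31972, 32271] is false
  number of pieces > 9: 5 > 9 is false
  destination country ∈ {CA, CN, UK}: IN is not in the set → false
  dual-use technology: no → false
  hazmat-classified: yes → true
  declared value < 31948 USD: 24795 < 31948 is true
Combine:
[1.1.1] false OR false = false
[1.1] NOT false = true
[1.2] exactly-one(false, true) = true
[1.3.1.2] true → false = false
[1.3.1] true → false = false
[1.3] NOT false = true
[1] true AND true AND true = true
[2.1.1.1.2] false → false (antecedent false ⇒ implication holds) = true
[2.1.1.1] false → true (antecedent false ⇒ implication holds) = true
[2.1.1.2.1] false AND false = false
[2.1.1.2.2] true OR true = true
[2.1.1.2] false OR true = true
[2.1.1] true OR true = true
[2.1] NOT true = false
[2] NOT false = true
[root] exactly-one(true, true) = false
Overall: false → blocked

Blocked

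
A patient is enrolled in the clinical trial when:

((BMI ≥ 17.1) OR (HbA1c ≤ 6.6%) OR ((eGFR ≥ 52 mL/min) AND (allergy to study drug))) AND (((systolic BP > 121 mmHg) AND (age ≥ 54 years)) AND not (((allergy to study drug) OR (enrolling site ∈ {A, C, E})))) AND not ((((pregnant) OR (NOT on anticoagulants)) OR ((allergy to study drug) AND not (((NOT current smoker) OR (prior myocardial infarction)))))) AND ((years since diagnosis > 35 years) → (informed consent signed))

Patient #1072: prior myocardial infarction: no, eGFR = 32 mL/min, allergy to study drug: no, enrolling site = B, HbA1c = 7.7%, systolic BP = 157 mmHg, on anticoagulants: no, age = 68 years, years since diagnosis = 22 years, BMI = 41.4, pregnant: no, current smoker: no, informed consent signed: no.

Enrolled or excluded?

Atomic conditions:
  BMI ≥ 17.1: 41.4 ≥ 17.1 is true
  HbA1c ≤ 6.6%: 7.7 ≤ 6.6 is false
  eGFR ≥ 52 mL/min: 32 ≥ 52 is false
  allergy to study drug: no → false
  systolic BP > 121 mmHg: 157 > 121 is true
  age ≥ 54 years: 68 ≥ 54 is true
  enrolling site ∈ {A, C, E}: B is not in the set → false
  pregnant: no → false
  NOT on anticoagulants: no → true
  NOT current smoker: no → true
  prior myocardial infarction: no → false
  years since diagnosis > 35 years: 22 > 35 is false
  informed consent signed: no → false
Combine:
[1.3] false AND false = false
[1] true OR false OR false = true
[2.1] true AND true = true
[2.2.1] false OR false = false
[2.2] NOT false = true
[2] true AND true = true
[3.1.1] false OR true = true
[3.1.2.2.1] true OR false = true
[3.1.2.2] NOT true = false
[3.1.2] false AND false = false
[3.1] true OR false = true
[3] NOT true = false
[4] false → false (antecedent false ⇒ implication holds) = true
[root] true AND true AND false AND true = false
Overall: false → excluded

Excluded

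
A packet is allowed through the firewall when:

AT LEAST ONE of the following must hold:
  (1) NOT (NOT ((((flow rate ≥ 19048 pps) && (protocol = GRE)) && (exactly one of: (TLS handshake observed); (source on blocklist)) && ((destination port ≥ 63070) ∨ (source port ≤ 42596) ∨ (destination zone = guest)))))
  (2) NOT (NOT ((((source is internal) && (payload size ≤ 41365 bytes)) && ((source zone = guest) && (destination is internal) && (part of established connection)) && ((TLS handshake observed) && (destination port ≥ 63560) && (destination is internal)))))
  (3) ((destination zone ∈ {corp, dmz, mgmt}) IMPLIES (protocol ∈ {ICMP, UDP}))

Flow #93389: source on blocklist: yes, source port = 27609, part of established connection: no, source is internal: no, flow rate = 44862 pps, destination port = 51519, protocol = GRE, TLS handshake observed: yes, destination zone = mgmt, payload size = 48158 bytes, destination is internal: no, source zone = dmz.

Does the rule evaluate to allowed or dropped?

Atomic conditions:
  flow rate ≥ 19048 pps: 44862 ≥ 19048 is true
  protocol = GRE: GRE == GRE is true
  TLS handshake observed: yes → true
  source on blocklist: yes → true
  destination port ≥ 63070: 51519 ≥ 63070 is false
  source port ≤ 42596: 27609 ≤ 42596 is true
  destination zone = guest: mgmt == guest is false
  source is internal: no → false
  payload size ≤ 41365 bytes: 48158 ≤ 41365 is false
  source zone = guest: dmz == guest is false
  destination is internal: no → false
  part of established connection: no → false
  destination port ≥ 63560: 51519 ≥ 63560 is false
  destination zone ∈ {corp, dmz, mgmt}: mgmt is in the set → true
  protocol ∈ {ICMP, UDP}: GRE is not in the set → false
Combine:
[1.1.1.1] true AND true = true
[1.1.1.2] exactly-one(true, true) = false
[1.1.1.3] false OR true OR false = true
[1.1.1] true AND false AND true = false
[1.1] NOT false = true
[1] NOT true = false
[2.1.1.1] false AND false = false
[2.1.1.2] false AND false AND false = false
[2.1.1.3] true AND false AND false = false
[2.1.1] false AND false AND false = false
[2.1] NOT false = true
[2] NOT true = false
[3] true → false = false
[root] false OR false OR false = false
Overall: false → dropped

Dropped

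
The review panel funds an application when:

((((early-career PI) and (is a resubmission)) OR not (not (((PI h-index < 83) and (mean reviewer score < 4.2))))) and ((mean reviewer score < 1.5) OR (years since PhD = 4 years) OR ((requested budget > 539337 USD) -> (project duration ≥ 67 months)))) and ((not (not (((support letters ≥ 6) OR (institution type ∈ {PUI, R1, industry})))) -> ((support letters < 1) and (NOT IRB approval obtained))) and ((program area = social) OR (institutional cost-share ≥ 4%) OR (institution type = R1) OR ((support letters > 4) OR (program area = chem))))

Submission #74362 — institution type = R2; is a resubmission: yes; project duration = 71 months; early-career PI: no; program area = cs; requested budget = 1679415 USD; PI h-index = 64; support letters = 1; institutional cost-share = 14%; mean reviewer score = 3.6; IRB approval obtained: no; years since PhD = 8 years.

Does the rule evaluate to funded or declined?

Atomic conditions:
  early-career PI: no → false
  is a resubmission: yes → true
  PI h-index < 83: 64 < 83 is true
  mean reviewer score < 4.2: 3.6 < 4.2 is true
  mean reviewer score < 1.5: 3.6 < 1.5 is false
  years since PhD = 4 years: 8 == 4 is false
  requested budget > 539337 USD: 1679415 > 539337 is true
  project duration ≥ 67 months: 71 ≥ 67 is true
  support letters ≥ 6: 1 ≥ 6 is false
  institution type ∈ {PUI, R1, industry}: R2 is not in the set → false
  support letters < 1: 1 < 1 is false
  NOT IRB approval obtained: no → true
  program area = social: cs == social is false
  institutional cost-share ≥ 4%: 14 ≥ 4 is true
  institution type = R1: R2 == R1 is false
  support letters > 4: 1 > 4 is false
  program area = chem: cs == chem is false
Combine:
[1.1.1] false AND true = false
[1.1.2.1.1] true AND true = true
[1.1.2.1] NOT true = false
[1.1.2] NOT false = true
[1.1] false OR true = true
[1.2.3] true → true = true
[1.2] false OR false OR true = true
[1] true AND true = true
[2.1.1.1.1] false OR false = false
[2.1.1.1] NOT false = true
[2.1.1] NOT true = false
[2.1.2] false AND true = false
[2.1] false → false (antecedent false ⇒ implication holds) = true
[2.2.4] false OR false = false
[2.2] false OR true OR false OR false = true
[2] true AND true = true
[root] true AND true = true
Overall: true → funded

Funded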